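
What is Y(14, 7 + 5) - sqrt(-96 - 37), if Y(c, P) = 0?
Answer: -I*sqrt(133) ≈ -11.533*I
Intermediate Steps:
Y(14, 7 + 5) - sqrt(-96 - 37) = 0 - sqrt(-96 - 37) = 0 - sqrt(-133) = 0 - I*sqrt(133) = -I*sqrt(133)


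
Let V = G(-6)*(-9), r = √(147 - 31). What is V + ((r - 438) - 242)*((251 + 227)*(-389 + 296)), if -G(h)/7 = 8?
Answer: 30229224 - 88908*√29 ≈ 2.9750e+7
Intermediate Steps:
r = 2*√29 (r = √116 = 2*√29 ≈ 10.770)
G(h) = -56 (G(h) = -7*8 = -56)
V = 504 (V = -56*(-9) = 504)
V + ((r - 438) - 242)*((251 + 227)*(-389 + 296)) = 504 + ((2*√29 - 438) - 242)*((251 + 227)*(-389 + 296)) = 504 + ((-438 + 2*√29) - 242)*(478*(-93)) = 504 + (-680 + 2*√29)*(-44454) = 504 + (30228720 - 88908*√29) = 30229224 - 88908*√29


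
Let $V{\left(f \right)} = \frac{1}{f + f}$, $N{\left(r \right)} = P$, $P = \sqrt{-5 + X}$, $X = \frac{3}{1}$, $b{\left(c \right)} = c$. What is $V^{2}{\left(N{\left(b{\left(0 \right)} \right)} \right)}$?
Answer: $- \frac{1}{8} \approx -0.125$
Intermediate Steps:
$X = 3$ ($X = 3 \cdot 1 = 3$)
$P = i \sqrt{2}$ ($P = \sqrt{-5 + 3} = \sqrt{-2} = i \sqrt{2} \approx 1.4142 i$)
$N{\left(r \right)} = i \sqrt{2}$
$V{\left(f \right)} = \frac{1}{2 f}$
$V^{2}{\left(N{\left(b{\left(0 \right)} \right)} \right)} = \left(\frac{1}{2 i \sqrt{2}}\right)^{2} = \left(\frac{\left(- \frac{1}{2}\right) i \sqrt{2}}{2}\right)^{2} = \left(- \frac{i \sqrt{2}}{4}\right)^{2} = - \frac{1}{8}$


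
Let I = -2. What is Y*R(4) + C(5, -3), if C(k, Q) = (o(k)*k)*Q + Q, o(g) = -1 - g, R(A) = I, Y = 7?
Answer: 73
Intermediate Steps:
R(A) = -2
C(k, Q) = Q + Q*k*(-1 - k) (C(k, Q) = ((-1 - k)*k)*Q + Q = (k*(-1 - k))*Q + Q = Q*k*(-1 - k) + Q = Q + Q*k*(-1 - k))
Y*R(4) + C(5, -3) = 7*(-2) - 3*(1 - 1*5 - 1*5²) = -14 - 3*(1 - 5 - 1*25) = -14 - 3*(1 - 5 - 25) = -14 - 3*(-29) = -14 + 87 = 73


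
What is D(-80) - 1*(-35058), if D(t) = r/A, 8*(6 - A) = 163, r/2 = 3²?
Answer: 4031526/115 ≈ 35057.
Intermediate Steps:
r = 18 (r = 2*3² = 2*9 = 18)
A = -115/8 (A = 6 - ⅛*163 = 6 - 163/8 = -115/8 ≈ -14.375)
D(t) = -144/115 (D(t) = 18/(-115/8) = 18*(-8/115) = -144/115)
D(-80) - 1*(-35058) = -144/115 - 1*(-35058) = -144/115 + 35058 = 4031526/115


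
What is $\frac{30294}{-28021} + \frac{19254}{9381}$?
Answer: $\frac{85109440}{87621667} \approx 0.97133$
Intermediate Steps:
$\frac{30294}{-28021} + \frac{19254}{9381} = 30294 \left(- \frac{1}{28021}\right) + 19254 \cdot \frac{1}{9381} = - \frac{30294}{28021} + \frac{6418}{3127} = \frac{85109440}{87621667}$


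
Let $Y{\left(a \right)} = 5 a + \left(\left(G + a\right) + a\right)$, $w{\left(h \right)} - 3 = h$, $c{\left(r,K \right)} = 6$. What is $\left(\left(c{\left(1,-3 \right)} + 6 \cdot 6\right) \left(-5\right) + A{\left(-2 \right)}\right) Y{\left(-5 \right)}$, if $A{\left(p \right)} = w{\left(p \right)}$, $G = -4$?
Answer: $8151$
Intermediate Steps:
$w{\left(h \right)} = 3 + h$
$Y{\left(a \right)} = -4 + 7 a$ ($Y{\left(a \right)} = 5 a + \left(\left(-4 + a\right) + a\right) = 5 a + \left(-4 + 2 a\right) = -4 + 7 a$)
$A{\left(p \right)} = 3 + p$
$\left(\left(c{\left(1,-3 \right)} + 6 \cdot 6\right) \left(-5\right) + A{\left(-2 \right)}\right) Y{\left(-5 \right)} = \left(\left(6 + 6 \cdot 6\right) \left(-5\right) + \left(3 - 2\right)\right) \left(-4 + 7 \left(-5\right)\right) = \left(\left(6 + 36\right) \left(-5\right) + 1\right) \left(-4 - 35\right) = \left(42 \left(-5\right) + 1\right) \left(-39\right) = \left(-210 + 1\right) \left(-39\right) = \left(-209\right) \left(-39\right) = 8151$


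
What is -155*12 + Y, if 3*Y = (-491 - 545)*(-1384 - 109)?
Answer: 1541168/3 ≈ 5.1372e+5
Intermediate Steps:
Y = 1546748/3 (Y = ((-491 - 545)*(-1384 - 109))/3 = (-1036*(-1493))/3 = (⅓)*1546748 = 1546748/3 ≈ 5.1558e+5)
-155*12 + Y = -155*12 + 1546748/3 = -1860 + 1546748/3 = 1541168/3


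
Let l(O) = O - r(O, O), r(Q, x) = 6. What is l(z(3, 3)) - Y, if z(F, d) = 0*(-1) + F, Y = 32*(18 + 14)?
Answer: -1027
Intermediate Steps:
Y = 1024 (Y = 32*32 = 1024)
z(F, d) = F (z(F, d) = 0 + F = F)
l(O) = -6 + O (l(O) = O - 1*6 = O - 6 = -6 + O)
l(z(3, 3)) - Y = (-6 + 3) - 1*1024 = -3 - 1024 = -1027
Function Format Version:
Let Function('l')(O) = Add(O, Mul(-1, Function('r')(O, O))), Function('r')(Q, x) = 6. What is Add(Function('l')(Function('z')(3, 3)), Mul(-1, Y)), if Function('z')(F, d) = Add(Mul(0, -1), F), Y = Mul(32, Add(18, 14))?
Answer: -1027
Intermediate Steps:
Y = 1024 (Y = Mul(32, 32) = 1024)
Function('z')(F, d) = F (Function('z')(F, d) = Add(0, F) = F)
Function('l')(O) = Add(-6, O) (Function('l')(O) = Add(O, Mul(-1, 6)) = Add(O, -6) = Add(-6, O))
Add(Function('l')(Function('z')(3, 3)), Mul(-1, Y)) = Add(Add(-6, 3), Mul(-1, 1024)) = Add(-3, -1024) = -1027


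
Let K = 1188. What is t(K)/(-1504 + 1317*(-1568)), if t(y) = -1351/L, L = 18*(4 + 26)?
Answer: 1351/1115942400 ≈ 1.2106e-6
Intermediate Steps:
L = 540 (L = 18*30 = 540)
t(y) = -1351/540
t(K)/(-1504 + 1317*(-1568)) = -1351/(540*(-1504 + 1317*(-1568))) = -1351/(540*(-1504 - 2065056)) = -1351/540/(-2066560) = -1351/540*(-1/2066560) = 1351/1115942400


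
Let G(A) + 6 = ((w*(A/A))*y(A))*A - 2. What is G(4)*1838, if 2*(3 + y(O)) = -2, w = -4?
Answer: 102928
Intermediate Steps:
y(O) = -4 (y(O) = -3 + (½)*(-2) = -3 - 1 = -4)
G(A) = -8 + 16*A (G(A) = -6 + ((-4*A/A*(-4))*A - 2) = -6 + ((-4*1*(-4))*A - 2) = -6 + ((-4*(-4))*A - 2) = -6 + (16*A - 2) = -6 + (-2 + 16*A) = -8 + 16*A)
G(4)*1838 = (-8 + 16*4)*1838 = (-8 + 64)*1838 = 56*1838 = 102928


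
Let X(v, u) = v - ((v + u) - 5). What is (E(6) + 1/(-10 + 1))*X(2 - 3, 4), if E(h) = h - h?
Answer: -1/9 ≈ -0.11111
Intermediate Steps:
X(v, u) = 5 - u (X(v, u) = v - ((u + v) - 5) = v - (-5 + u + v) = v + (5 - u - v) = 5 - u)
E(h) = 0
(E(6) + 1/(-10 + 1))*X(2 - 3, 4) = (0 + 1/(-10 + 1))*(5 - 1*4) = (0 + 1/(-9))*(5 - 4) = (0 - 1/9)*1 = -1/9*1 = -1/9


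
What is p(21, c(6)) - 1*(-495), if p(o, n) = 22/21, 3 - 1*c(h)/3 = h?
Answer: 10417/21 ≈ 496.05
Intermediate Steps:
c(h) = 9 - 3*h
p(o, n) = 22/21 (p(o, n) = 22*(1/21) = 22/21)
p(21, c(6)) - 1*(-495) = 22/21 - 1*(-495) = 22/21 + 495 = 10417/21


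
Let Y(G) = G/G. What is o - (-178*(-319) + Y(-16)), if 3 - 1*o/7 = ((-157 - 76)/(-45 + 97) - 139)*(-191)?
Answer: -12926981/52 ≈ -2.4860e+5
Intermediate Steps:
Y(G) = 1
o = -9974265/52 (o = 21 - 7*((-157 - 76)/(-45 + 97) - 139)*(-191) = 21 - 7*(-233/52 - 139)*(-191) = 21 - (-52227)*(-191)/52 = 21 - 7*1425051/52 = 21 - 9975357/52 = -9974265/52 ≈ -1.9181e+5)
o - (-178*(-319) + Y(-16)) = -9974265/52 - (-178*(-319) + 1) = -9974265/52 - (56782 + 1) = -9974265/52 - 1*56783 = -9974265/52 - 56783 = -12926981/52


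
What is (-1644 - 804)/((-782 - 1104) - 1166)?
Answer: 612/763 ≈ 0.80210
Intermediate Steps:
(-1644 - 804)/((-782 - 1104) - 1166) = -2448/(-1886 - 1166) = -2448/(-3052) = -2448*(-1/3052) = 612/763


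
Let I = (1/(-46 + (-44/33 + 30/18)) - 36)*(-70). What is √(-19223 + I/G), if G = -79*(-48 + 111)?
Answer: I*√20266111993353/32469 ≈ 138.65*I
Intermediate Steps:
G = -4977 (G = -79*63 = -4977)
I = 345450/137 (I = (1/(-46 + (-44*1/33 + 30*(1/18))) - 36)*(-70) = (1/(-46 + (-4/3 + 5/3)) - 36)*(-70) = (1/(-46 + ⅓) - 36)*(-70) = (1/(-137/3) - 36)*(-70) = (-3/137 - 36)*(-70) = -4935/137*(-70) = 345450/137 ≈ 2521.5)
√(-19223 + I/G) = √(-19223 + (345450/137)/(-4977)) = √(-19223 + (345450/137)*(-1/4977)) = √(-19223 - 16450/32469) = √(-624168037/32469) = I*√20266111993353/32469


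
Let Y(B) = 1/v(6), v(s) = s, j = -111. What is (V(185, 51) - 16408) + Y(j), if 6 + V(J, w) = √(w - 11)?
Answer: -98483/6 + 2*√10 ≈ -16408.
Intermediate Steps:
V(J, w) = -6 + √(-11 + w) (V(J, w) = -6 + √(w - 11) = -6 + √(-11 + w))
Y(B) = ⅙ (Y(B) = 1/6 = ⅙)
(V(185, 51) - 16408) + Y(j) = ((-6 + √(-11 + 51)) - 16408) + ⅙ = ((-6 + √40) - 16408) + ⅙ = ((-6 + 2*√10) - 16408) + ⅙ = (-16414 + 2*√10) + ⅙ = -98483/6 + 2*√10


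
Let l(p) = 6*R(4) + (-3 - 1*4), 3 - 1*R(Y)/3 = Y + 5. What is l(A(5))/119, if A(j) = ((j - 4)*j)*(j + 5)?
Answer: -115/119 ≈ -0.96639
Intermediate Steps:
R(Y) = -6 - 3*Y (R(Y) = 9 - 3*(Y + 5) = 9 - 3*(5 + Y) = 9 + (-15 - 3*Y) = -6 - 3*Y)
A(j) = j*(-4 + j)*(5 + j) (A(j) = ((-4 + j)*j)*(5 + j) = (j*(-4 + j))*(5 + j) = j*(-4 + j)*(5 + j))
l(p) = -115 (l(p) = 6*(-6 - 3*4) + (-3 - 1*4) = 6*(-6 - 12) + (-3 - 4) = 6*(-18) - 7 = -108 - 7 = -115)
l(A(5))/119 = -115/119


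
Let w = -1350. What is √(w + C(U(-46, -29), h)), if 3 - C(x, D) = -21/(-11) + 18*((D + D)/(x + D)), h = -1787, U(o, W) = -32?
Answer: I*√554208761766/20009 ≈ 37.206*I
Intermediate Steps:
C(x, D) = 12/11 - 36*D/(D + x) (C(x, D) = 3 - (-21/(-11) + 18*((D + D)/(x + D))) = 3 - (-21*(-1/11) + 18*((2*D)/(D + x))) = 3 - (21/11 + 18*(2*D/(D + x))) = 3 - (21/11 + 36*D/(D + x)) = 3 + (-21/11 - 36*D/(D + x)) = 12/11 - 36*D/(D + x))
√(w + C(U(-46, -29), h)) = √(-1350 + 12*(-32 - 32*(-1787))/(11*(-1787 - 32))) = √(-1350 + (12/11)*(-32 + 57184)/(-1819)) = √(-1350 + (12/11)*(-1/1819)*57152) = √(-1350 - 685824/20009) = √(-27697974/20009) = I*√554208761766/20009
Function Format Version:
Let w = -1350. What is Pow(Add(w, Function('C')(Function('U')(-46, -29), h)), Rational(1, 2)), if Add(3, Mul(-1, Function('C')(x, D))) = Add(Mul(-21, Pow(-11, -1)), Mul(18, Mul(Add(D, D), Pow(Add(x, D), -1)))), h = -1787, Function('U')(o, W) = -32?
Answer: Mul(Rational(1, 20009), I, Pow(554208761766, Rational(1, 2))) ≈ Mul(37.206, I)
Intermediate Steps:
Function('C')(x, D) = Add(Rational(12, 11), Mul(-36, D, Pow(Add(D, x), -1))) (Function('C')(x, D) = Add(3, Mul(-1, Add(Mul(-21, Pow(-11, -1)), Mul(18, Mul(Add(D, D), Pow(Add(x, D), -1)))))) = Add(3, Mul(-1, Add(Mul(-21, Rational(-1, 11)), Mul(18, Mul(Mul(2, D), Pow(Add(D, x), -1)))))) = Add(3, Mul(-1, Add(Rational(21, 11), Mul(18, Mul(2, D, Pow(Add(D, x), -1)))))) = Add(3, Mul(-1, Add(Rational(21, 11), Mul(36, D, Pow(Add(D, x), -1))))) = Add(3, Add(Rational(-21, 11), Mul(-36, D, Pow(Add(D, x), -1)))) = Add(Rational(12, 11), Mul(-36, D, Pow(Add(D, x), -1))))
Pow(Add(w, Function('C')(Function('U')(-46, -29), h)), Rational(1, 2)) = Pow(Add(-1350, Mul(Rational(12, 11), Pow(Add(-1787, -32), -1), Add(-32, Mul(-32, -1787)))), Rational(1, 2)) = Pow(Add(-1350, Mul(Rational(12, 11), Pow(-1819, -1), Add(-32, 57184))), Rational(1, 2)) = Pow(Add(-1350, Mul(Rational(12, 11), Rational(-1, 1819), 57152)), Rational(1, 2)) = Pow(Add(-1350, Rational(-685824, 20009)), Rational(1, 2)) = Pow(Rational(-27697974, 20009), Rational(1, 2)) = Mul(Rational(1, 20009), I, Pow(554208761766, Rational(1, 2)))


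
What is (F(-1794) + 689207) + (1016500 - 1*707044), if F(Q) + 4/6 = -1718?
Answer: 2990833/3 ≈ 9.9694e+5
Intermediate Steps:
F(Q) = -5156/3 (F(Q) = -⅔ - 1718 = -5156/3)
(F(-1794) + 689207) + (1016500 - 1*707044) = (-5156/3 + 689207) + (1016500 - 1*707044) = 2062465/3 + (1016500 - 707044) = 2062465/3 + 309456 = 2990833/3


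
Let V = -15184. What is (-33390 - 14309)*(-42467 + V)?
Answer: 2749895049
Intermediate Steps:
(-33390 - 14309)*(-42467 + V) = (-33390 - 14309)*(-42467 - 15184) = -47699*(-57651) = 2749895049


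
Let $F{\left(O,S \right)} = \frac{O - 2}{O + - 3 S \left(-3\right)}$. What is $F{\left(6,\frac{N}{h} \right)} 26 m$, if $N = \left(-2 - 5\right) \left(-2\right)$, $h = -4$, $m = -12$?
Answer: $\frac{832}{17} \approx 48.941$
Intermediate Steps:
$N = 14$ ($N = \left(-7\right) \left(-2\right) = 14$)
$F{\left(O,S \right)} = \frac{-2 + O}{O + 9 S}$
$F{\left(6,\frac{N}{h} \right)} 26 m = \frac{-2 + 6}{6 + 9 \frac{14}{-4}} \cdot 26 \left(-12\right) = \frac{1}{6 + 9 \cdot 14 \left(- \frac{1}{4}\right)} 4 \cdot 26 \left(-12\right) = \frac{1}{6 + 9 \left(- \frac{7}{2}\right)} 4 \cdot 26 \left(-12\right) = \frac{1}{6 - \frac{63}{2}} \cdot 4 \cdot 26 \left(-12\right) = \frac{1}{- \frac{51}{2}} \cdot 4 \cdot 26 \left(-12\right) = \left(- \frac{2}{51}\right) 4 \cdot 26 \left(-12\right) = \left(- \frac{8}{51}\right) 26 \left(-12\right) = \left(- \frac{208}{51}\right) \left(-12\right) = \frac{832}{17}$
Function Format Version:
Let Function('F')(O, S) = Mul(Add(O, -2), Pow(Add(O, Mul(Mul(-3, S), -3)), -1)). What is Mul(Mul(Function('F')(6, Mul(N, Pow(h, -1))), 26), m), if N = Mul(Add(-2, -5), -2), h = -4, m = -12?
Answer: Rational(832, 17) ≈ 48.941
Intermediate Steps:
N = 14 (N = Mul(-7, -2) = 14)
Function('F')(O, S) = Mul(Pow(Add(O, Mul(9, S)), -1), Add(-2, O)) (Function('F')(O, S) = Mul(Add(-2, O), Pow(Add(O, Mul(9, S)), -1)) = Mul(Pow(Add(O, Mul(9, S)), -1), Add(-2, O)))
Mul(Mul(Function('F')(6, Mul(N, Pow(h, -1))), 26), m) = Mul(Mul(Mul(Pow(Add(6, Mul(9, Mul(14, Pow(-4, -1)))), -1), Add(-2, 6)), 26), -12) = Mul(Mul(Mul(Pow(Add(6, Mul(9, Mul(14, Rational(-1, 4)))), -1), 4), 26), -12) = Mul(Mul(Mul(Pow(Add(6, Mul(9, Rational(-7, 2))), -1), 4), 26), -12) = Mul(Mul(Mul(Pow(Add(6, Rational(-63, 2)), -1), 4), 26), -12) = Mul(Mul(Mul(Pow(Rational(-51, 2), -1), 4), 26), -12) = Mul(Mul(Mul(Rational(-2, 51), 4), 26), -12) = Mul(Mul(Rational(-8, 51), 26), -12) = Mul(Rational(-208, 51), -12) = Rational(832, 17)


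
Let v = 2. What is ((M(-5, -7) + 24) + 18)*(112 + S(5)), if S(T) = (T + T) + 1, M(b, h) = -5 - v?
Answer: 4305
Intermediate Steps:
M(b, h) = -7 (M(b, h) = -5 - 1*2 = -5 - 2 = -7)
S(T) = 1 + 2*T (S(T) = 2*T + 1 = 1 + 2*T)
((M(-5, -7) + 24) + 18)*(112 + S(5)) = ((-7 + 24) + 18)*(112 + (1 + 2*5)) = (17 + 18)*(112 + (1 + 10)) = 35*(112 + 11) = 35*123 = 4305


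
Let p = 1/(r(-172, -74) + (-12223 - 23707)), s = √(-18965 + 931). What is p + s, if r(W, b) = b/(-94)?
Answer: -47/1688673 + I*√18034 ≈ -2.7833e-5 + 134.29*I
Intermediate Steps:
r(W, b) = -b/94 (r(W, b) = b*(-1/94) = -b/94)
s = I*√18034 (s = √(-18034) = I*√18034 ≈ 134.29*I)
p = -47/1688673 (p = 1/(-1/94*(-74) + (-12223 - 23707)) = 1/(37/47 - 35930) = 1/(-1688673/47) = -47/1688673 ≈ -2.7833e-5)
p + s = -47/1688673 + I*√18034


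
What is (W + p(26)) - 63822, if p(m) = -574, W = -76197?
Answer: -140593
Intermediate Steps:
(W + p(26)) - 63822 = (-76197 - 574) - 63822 = -76771 - 63822 = -140593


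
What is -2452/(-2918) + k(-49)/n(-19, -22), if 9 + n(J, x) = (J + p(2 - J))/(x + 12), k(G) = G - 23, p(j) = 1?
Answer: 15816/1459 ≈ 10.840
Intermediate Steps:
k(G) = -23 + G
n(J, x) = -9 + (1 + J)/(12 + x) (n(J, x) = -9 + (J + 1)/(x + 12) = -9 + (1 + J)/(12 + x))
-2452/(-2918) + k(-49)/n(-19, -22) = -2452/(-2918) + (-23 - 49)/(((-107 - 19 - 9*(-22))/(12 - 22))) = -2452*(-1/2918) - 72*(-10/(-107 - 19 + 198)) = 1226/1459 - 72/((-⅒*72)) = 1226/1459 - 72/(-36/5) = 1226/1459 - 72*(-5/36) = 1226/1459 + 10 = 15816/1459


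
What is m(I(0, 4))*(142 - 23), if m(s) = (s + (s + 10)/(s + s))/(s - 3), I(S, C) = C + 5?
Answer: 21539/108 ≈ 199.44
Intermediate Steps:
I(S, C) = 5 + C
m(s) = (s + (10 + s)/(2*s))/(-3 + s) (m(s) = (s + (10 + s)/((2*s)))/(-3 + s) = (s + (10 + s)*(1/(2*s)))/(-3 + s) = (s + (10 + s)/(2*s))/(-3 + s))
m(I(0, 4))*(142 - 23) = ((5 + (5 + 4)**2 + (5 + 4)/2)/((5 + 4)*(-3 + (5 + 4))))*(142 - 23) = ((5 + 9**2 + (1/2)*9)/(9*(-3 + 9)))*119 = ((1/9)*(5 + 81 + 9/2)/6)*119 = ((1/9)*(1/6)*(181/2))*119 = (181/108)*119 = 21539/108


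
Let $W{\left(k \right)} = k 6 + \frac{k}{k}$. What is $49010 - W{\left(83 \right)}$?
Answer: $48511$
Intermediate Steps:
$W{\left(k \right)} = 1 + 6 k$ ($W{\left(k \right)} = 6 k + 1 = 1 + 6 k$)
$49010 - W{\left(83 \right)} = 49010 - \left(1 + 6 \cdot 83\right) = 49010 - \left(1 + 498\right) = 49010 - 499 = 48511$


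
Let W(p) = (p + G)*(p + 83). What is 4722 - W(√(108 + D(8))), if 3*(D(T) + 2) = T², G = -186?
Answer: 60098/3 + 103*√1146/3 ≈ 21195.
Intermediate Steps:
D(T) = -2 + T²/3
W(p) = (-186 + p)*(83 + p) (W(p) = (p - 186)*(p + 83) = (-186 + p)*(83 + p))
4722 - W(√(108 + D(8))) = 4722 - (-15438 + (√(108 + (-2 + (⅓)*8²)))² - 103*√(108 + (-2 + (⅓)*8²))) = 4722 - (-15438 + (√(108 + (-2 + (⅓)*64)))² - 103*√(108 + (-2 + (⅓)*64))) = 4722 - (-15438 + (√(108 + (-2 + 64/3)))² - 103*√(108 + (-2 + 64/3))) = 4722 - (-15438 + (√(108 + 58/3))² - 103*√(108 + 58/3)) = 4722 - (-15438 + (√(382/3))² - 103*√1146/3) = 4722 - (-15438 + (√1146/3)² - 103*√1146/3) = 4722 - (-15438 + 382/3 - 103*√1146/3) = 4722 - (-45932/3 - 103*√1146/3) = 4722 + (45932/3 + 103*√1146/3) = 60098/3 + 103*√1146/3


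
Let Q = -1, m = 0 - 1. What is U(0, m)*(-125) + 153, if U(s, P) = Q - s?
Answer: 278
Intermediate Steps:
m = -1
U(s, P) = -1 - s
U(0, m)*(-125) + 153 = (-1 - 1*0)*(-125) + 153 = (-1 + 0)*(-125) + 153 = -1*(-125) + 153 = 125 + 153 = 278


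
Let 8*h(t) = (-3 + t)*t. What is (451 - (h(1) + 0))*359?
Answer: 647995/4 ≈ 1.6200e+5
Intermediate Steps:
h(t) = t*(-3 + t)/8 (h(t) = ((-3 + t)*t)/8 = (t*(-3 + t))/8 = t*(-3 + t)/8)
(451 - (h(1) + 0))*359 = (451 - ((1/8)*1*(-3 + 1) + 0))*359 = (451 - ((1/8)*1*(-2) + 0))*359 = (451 - (-1/4 + 0))*359 = (451 - 1*(-1/4))*359 = (451 + 1/4)*359 = (1805/4)*359 = 647995/4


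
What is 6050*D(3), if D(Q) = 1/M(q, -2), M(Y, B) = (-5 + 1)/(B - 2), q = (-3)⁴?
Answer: 6050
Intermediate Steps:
q = 81
M(Y, B) = -4/(-2 + B)
D(Q) = 1 (D(Q) = 1/(-4/(-2 - 2)) = 1/(-4/(-4)) = 1/(-4*(-¼)) = 1/1 = 1)
6050*D(3) = 6050*1 = 6050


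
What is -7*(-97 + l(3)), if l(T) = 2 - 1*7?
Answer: 714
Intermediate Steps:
l(T) = -5 (l(T) = 2 - 7 = -5)
-7*(-97 + l(3)) = -7*(-97 - 5) = -7*(-102) = 714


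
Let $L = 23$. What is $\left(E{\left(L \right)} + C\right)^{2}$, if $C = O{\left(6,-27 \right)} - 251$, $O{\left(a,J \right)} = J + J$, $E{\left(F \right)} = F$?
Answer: $79524$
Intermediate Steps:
$O{\left(a,J \right)} = 2 J$
$C = -305$ ($C = 2 \left(-27\right) - 251 = -54 - 251 = -305$)
$\left(E{\left(L \right)} + C\right)^{2} = \left(23 - 305\right)^{2} = \left(-282\right)^{2} = 79524$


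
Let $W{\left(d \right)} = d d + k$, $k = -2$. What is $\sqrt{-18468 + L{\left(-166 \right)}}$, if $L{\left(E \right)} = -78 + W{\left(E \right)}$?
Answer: $4 \sqrt{563} \approx 94.911$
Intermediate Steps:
$W{\left(d \right)} = -2 + d^{2}$ ($W{\left(d \right)} = d d - 2 = d^{2} - 2 = -2 + d^{2}$)
$L{\left(E \right)} = -80 + E^{2}$ ($L{\left(E \right)} = -78 + \left(-2 + E^{2}\right) = -80 + E^{2}$)
$\sqrt{-18468 + L{\left(-166 \right)}} = \sqrt{-18468 - \left(80 - \left(-166\right)^{2}\right)} = \sqrt{-18468 + \left(-80 + 27556\right)} = \sqrt{-18468 + 27476} = \sqrt{9008} = 4 \sqrt{563}$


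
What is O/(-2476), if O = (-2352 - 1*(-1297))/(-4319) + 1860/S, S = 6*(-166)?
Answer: 145470/221897263 ≈ 0.00065557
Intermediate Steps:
S = -996
O = -581880/358477 (O = (-2352 - 1*(-1297))/(-4319) + 1860/(-996) = (-2352 + 1297)*(-1/4319) + 1860*(-1/996) = -1055*(-1/4319) - 155/83 = 1055/4319 - 155/83 = -581880/358477 ≈ -1.6232)
O/(-2476) = -581880/358477/(-2476) = -581880/358477*(-1/2476) = 145470/221897263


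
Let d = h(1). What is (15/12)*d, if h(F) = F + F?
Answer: 5/2 ≈ 2.5000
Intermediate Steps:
h(F) = 2*F
d = 2 (d = 2*1 = 2)
(15/12)*d = (15/12)*2 = (15*(1/12))*2 = (5/4)*2 = 5/2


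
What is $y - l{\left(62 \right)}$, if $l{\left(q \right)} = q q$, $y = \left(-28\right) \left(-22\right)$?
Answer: $-3228$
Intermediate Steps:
$y = 616$
$l{\left(q \right)} = q^{2}$
$y - l{\left(62 \right)} = 616 - 62^{2} = 616 - 3844 = -3228$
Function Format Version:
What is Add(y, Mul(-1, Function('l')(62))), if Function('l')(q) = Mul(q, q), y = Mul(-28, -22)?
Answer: -3228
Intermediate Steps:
y = 616
Function('l')(q) = Pow(q, 2)
Add(y, Mul(-1, Function('l')(62))) = Add(616, Mul(-1, Pow(62, 2))) = Add(616, Mul(-1, 3844)) = Add(616, -3844) = -3228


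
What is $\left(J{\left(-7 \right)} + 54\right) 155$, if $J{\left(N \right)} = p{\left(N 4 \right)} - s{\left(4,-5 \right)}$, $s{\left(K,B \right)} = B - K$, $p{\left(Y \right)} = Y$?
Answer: $5425$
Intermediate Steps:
$J{\left(N \right)} = 9 + 4 N$ ($J{\left(N \right)} = N 4 - \left(-5 - 4\right) = 4 N - \left(-5 - 4\right) = 4 N - -9 = 4 N + 9 = 9 + 4 N$)
$\left(J{\left(-7 \right)} + 54\right) 155 = \left(\left(9 + 4 \left(-7\right)\right) + 54\right) 155 = \left(\left(9 - 28\right) + 54\right) 155 = \left(-19 + 54\right) 155 = 35 \cdot 155 = 5425$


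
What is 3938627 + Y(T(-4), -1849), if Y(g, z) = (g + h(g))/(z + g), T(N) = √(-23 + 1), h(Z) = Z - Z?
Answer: 13465468576043/3418823 - 1849*I*√22/3418823 ≈ 3.9386e+6 - 0.0025367*I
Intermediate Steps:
h(Z) = 0
T(N) = I*√22 (T(N) = √(-22) = I*√22)
Y(g, z) = g/(g + z) (Y(g, z) = (g + 0)/(z + g) = g/(g + z))
3938627 + Y(T(-4), -1849) = 3938627 + (I*√22)/(I*√22 - 1849) = 3938627 + (I*√22)/(-1849 + I*√22) = 3938627 + I*√22/(-1849 + I*√22)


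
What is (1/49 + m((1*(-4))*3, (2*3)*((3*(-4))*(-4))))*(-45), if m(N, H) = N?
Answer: 26415/49 ≈ 539.08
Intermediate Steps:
(1/49 + m((1*(-4))*3, (2*3)*((3*(-4))*(-4))))*(-45) = (1/49 + (1*(-4))*3)*(-45) = (1/49 - 4*3)*(-45) = (1/49 - 12)*(-45) = -587/49*(-45) = 26415/49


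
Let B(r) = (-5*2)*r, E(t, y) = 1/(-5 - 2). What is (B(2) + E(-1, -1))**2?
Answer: 19881/49 ≈ 405.73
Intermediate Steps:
E(t, y) = -1/7 (E(t, y) = 1/(-7) = -1/7)
B(r) = -10*r
(B(2) + E(-1, -1))**2 = (-10*2 - 1/7)**2 = (-20 - 1/7)**2 = (-141/7)**2 = 19881/49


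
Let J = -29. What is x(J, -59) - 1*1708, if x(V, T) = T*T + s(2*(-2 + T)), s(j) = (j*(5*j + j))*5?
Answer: 448293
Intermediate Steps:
s(j) = 30*j² (s(j) = (j*(6*j))*5 = (6*j²)*5 = 30*j²)
x(V, T) = T² + 30*(-4 + 2*T)² (x(V, T) = T*T + 30*(2*(-2 + T))² = T² + 30*(-4 + 2*T)²)
x(J, -59) - 1*1708 = ((-59)² + 120*(-2 - 59)²) - 1*1708 = (3481 + 120*(-61)²) - 1708 = (3481 + 120*3721) - 1708 = (3481 + 446520) - 1708 = 450001 - 1708 = 448293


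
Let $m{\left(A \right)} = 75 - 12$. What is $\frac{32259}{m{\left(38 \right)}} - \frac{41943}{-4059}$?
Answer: $\frac{10970}{21} \approx 522.38$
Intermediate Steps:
$m{\left(A \right)} = 63$
$\frac{32259}{m{\left(38 \right)}} - \frac{41943}{-4059} = \frac{32259}{63} - \frac{41943}{-4059} = 32259 \cdot \frac{1}{63} - - \frac{31}{3} = \frac{10753}{21} + \frac{31}{3} = \frac{10970}{21}$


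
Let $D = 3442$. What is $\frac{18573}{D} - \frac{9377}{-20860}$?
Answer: $\frac{209854207}{35900060} \approx 5.8455$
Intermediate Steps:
$\frac{18573}{D} - \frac{9377}{-20860} = \frac{18573}{3442} - \frac{9377}{-20860} = 18573 \cdot \frac{1}{3442} - - \frac{9377}{20860} = \frac{18573}{3442} + \frac{9377}{20860} = \frac{209854207}{35900060}$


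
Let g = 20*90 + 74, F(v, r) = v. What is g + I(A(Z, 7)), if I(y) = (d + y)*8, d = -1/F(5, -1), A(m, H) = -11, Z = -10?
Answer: 8922/5 ≈ 1784.4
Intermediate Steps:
d = -1/5 ≈ -0.20000
I(y) = -8/5 + 8*y (I(y) = (-1/5 + y)*8 = -8/5 + 8*y)
g = 1874 (g = 1800 + 74 = 1874)
g + I(A(Z, 7)) = 1874 + (-8/5 + 8*(-11)) = 1874 + (-8/5 - 88) = 1874 - 448/5 = 8922/5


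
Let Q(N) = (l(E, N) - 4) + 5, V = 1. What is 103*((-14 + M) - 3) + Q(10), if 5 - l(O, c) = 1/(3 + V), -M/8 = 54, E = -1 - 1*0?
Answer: -184965/4 ≈ -46241.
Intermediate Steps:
E = -1 (E = -1 + 0 = -1)
M = -432 (M = -8*54 = -432)
l(O, c) = 19/4 (l(O, c) = 5 - 1/(3 + 1) = 5 - 1/4 = 19/4)
Q(N) = 23/4 (Q(N) = (19/4 - 4) + 5 = 3/4 + 5 = 23/4)
103*((-14 + M) - 3) + Q(10) = 103*((-14 - 432) - 3) + 23/4 = 103*(-446 - 3) + 23/4 = 103*(-449) + 23/4 = -46247 + 23/4 = -184965/4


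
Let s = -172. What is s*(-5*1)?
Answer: 860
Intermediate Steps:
s*(-5*1) = -(-860) = -172*(-5) = 860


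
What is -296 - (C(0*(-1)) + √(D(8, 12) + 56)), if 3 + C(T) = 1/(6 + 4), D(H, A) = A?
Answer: -2931/10 - 2*√17 ≈ -301.35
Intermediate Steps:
C(T) = -29/10 (C(T) = -3 + 1/(6 + 4) = -3 + 1/10 = -3 + ⅒ = -29/10)
-296 - (C(0*(-1)) + √(D(8, 12) + 56)) = -296 - (-29/10 + √(12 + 56)) = -296 - (-29/10 + √68) = -296 - (-29/10 + 2*√17) = -296 + (29/10 - 2*√17) = -2931/10 - 2*√17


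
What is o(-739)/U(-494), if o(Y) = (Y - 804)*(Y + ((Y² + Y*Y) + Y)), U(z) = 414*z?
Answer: 46751357/5681 ≈ 8229.4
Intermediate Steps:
o(Y) = (-804 + Y)*(2*Y + 2*Y²) (o(Y) = (-804 + Y)*(Y + ((Y² + Y²) + Y)) = (-804 + Y)*(Y + (2*Y² + Y)) = (-804 + Y)*(Y + (Y + 2*Y²)) = (-804 + Y)*(2*Y + 2*Y²))
o(-739)/U(-494) = (2*(-739)*(-804 + (-739)² - 803*(-739)))/((414*(-494))) = (2*(-739)*(-804 + 546121 + 593417))/(-204516) = (2*(-739)*1138734)*(-1/204516) = -1683048852*(-1/204516) = 46751357/5681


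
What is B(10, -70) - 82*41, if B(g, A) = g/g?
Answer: -3361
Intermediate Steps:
B(g, A) = 1
B(10, -70) - 82*41 = 1 - 82*41 = 1 - 3362 = -3361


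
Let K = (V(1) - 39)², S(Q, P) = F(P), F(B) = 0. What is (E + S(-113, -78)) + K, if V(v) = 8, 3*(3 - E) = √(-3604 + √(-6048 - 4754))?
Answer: 964 - √(-3604 + I*√10802)/3 ≈ 963.71 - 20.013*I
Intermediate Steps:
S(Q, P) = 0
E = 3 - √(-3604 + I*√10802)/3 (E = 3 - √(-3604 + √(-6048 - 4754))/3 = 3 - √(-3604 + √(-10802))/3 = 3 - √(-3604 + I*√10802)/3 ≈ 2.7115 - 20.013*I)
K = 961 (K = (8 - 39)² = (-31)² = 961)
(E + S(-113, -78)) + K = ((3 - √(-3604 + I*√10802)/3) + 0) + 961 = (3 - √(-3604 + I*√10802)/3) + 961 = 964 - √(-3604 + I*√10802)/3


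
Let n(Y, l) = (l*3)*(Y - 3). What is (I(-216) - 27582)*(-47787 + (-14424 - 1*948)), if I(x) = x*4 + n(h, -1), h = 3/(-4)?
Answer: 7183641501/4 ≈ 1.7959e+9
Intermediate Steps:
h = -¾ (h = 3*(-¼) = -¾ ≈ -0.75000)
n(Y, l) = 3*l*(-3 + Y) (n(Y, l) = (3*l)*(-3 + Y) = 3*l*(-3 + Y))
I(x) = 45/4 + 4*x (I(x) = x*4 + 3*(-1)*(-3 - ¾) = 4*x + 3*(-1)*(-15/4) = 4*x + 45/4 = 45/4 + 4*x)
(I(-216) - 27582)*(-47787 + (-14424 - 1*948)) = ((45/4 + 4*(-216)) - 27582)*(-47787 + (-14424 - 1*948)) = ((45/4 - 864) - 27582)*(-47787 + (-14424 - 948)) = (-3411/4 - 27582)*(-47787 - 15372) = -113739/4*(-63159) = 7183641501/4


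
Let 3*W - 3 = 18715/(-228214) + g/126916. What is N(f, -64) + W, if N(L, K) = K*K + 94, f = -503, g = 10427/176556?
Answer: 32147501657784731425/7670654101028016 ≈ 4191.0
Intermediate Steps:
g = 10427/176556 (g = 10427*(1/176556) = 10427/176556 ≈ 0.059058)
N(L, K) = 94 + K² (N(L, K) = K² + 94 = 94 + K²)
W = 7460974477344385/7670654101028016 (W = 1 + (18715/(-228214) + (10427/176556)/126916)/3 = 1 + (18715*(-1/228214) + (10427/176556)*(1/126916))/3 = 1 + (-18715/228214 + 10427/22407781296)/3 = 1 + (⅓)*(-209679623683631/2556884700342672) = 1 - 209679623683631/7670654101028016 = 7460974477344385/7670654101028016 ≈ 0.97266)
N(f, -64) + W = (94 + (-64)²) + 7460974477344385/7670654101028016 = (94 + 4096) + 7460974477344385/7670654101028016 = 4190 + 7460974477344385/7670654101028016 = 32147501657784731425/7670654101028016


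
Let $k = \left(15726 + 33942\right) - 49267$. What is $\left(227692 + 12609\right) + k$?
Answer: $240702$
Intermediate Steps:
$k = 401$ ($k = 49668 + \left(-56857 + 7590\right) = 49668 - 49267 = 401$)
$\left(227692 + 12609\right) + k = \left(227692 + 12609\right) + 401 = 240301 + 401 = 240702$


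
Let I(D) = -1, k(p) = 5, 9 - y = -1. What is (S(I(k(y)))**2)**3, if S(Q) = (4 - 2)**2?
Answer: 4096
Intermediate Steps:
y = 10 (y = 9 - 1*(-1) = 9 + 1 = 10)
S(Q) = 4 (S(Q) = 2**2 = 4)
(S(I(k(y)))**2)**3 = (4**2)**3 = 16**3 = 4096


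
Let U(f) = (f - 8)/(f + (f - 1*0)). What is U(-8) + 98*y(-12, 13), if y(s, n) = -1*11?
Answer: -1077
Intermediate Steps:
y(s, n) = -11
U(f) = (-8 + f)/(2*f) (U(f) = (-8 + f)/(f + (f + 0)) = (-8 + f)/(f + f) = (-8 + f)/((2*f)) = (-8 + f)*(1/(2*f)) = (-8 + f)/(2*f))
U(-8) + 98*y(-12, 13) = (½)*(-8 - 8)/(-8) + 98*(-11) = (½)*(-⅛)*(-16) - 1078 = 1 - 1078 = -1077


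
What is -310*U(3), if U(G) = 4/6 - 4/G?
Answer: 620/3 ≈ 206.67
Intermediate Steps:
U(G) = ⅔ - 4/G (U(G) = 4*(⅙) - 4/G = ⅔ - 4/G)
-310*U(3) = -310*(⅔ - 4/3) = -310*(-⅔) = 620/3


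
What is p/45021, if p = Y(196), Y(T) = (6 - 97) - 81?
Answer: -4/1047 ≈ -0.0038204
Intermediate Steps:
Y(T) = -172 (Y(T) = -91 - 81 = -172)
p = -172
p/45021 = -172/45021 = -172*1/45021 = -4/1047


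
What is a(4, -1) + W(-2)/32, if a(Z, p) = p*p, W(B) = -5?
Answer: 27/32 ≈ 0.84375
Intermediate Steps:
a(Z, p) = p²
a(4, -1) + W(-2)/32 = (-1)² - 5/32 = 1 - 5*1/32 = 1 - 5/32 = 27/32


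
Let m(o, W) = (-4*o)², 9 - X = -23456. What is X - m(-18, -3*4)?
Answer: 18281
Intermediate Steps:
X = 23465 (X = 9 - 1*(-23456) = 9 + 23456 = 23465)
m(o, W) = 16*o²
X - m(-18, -3*4) = 23465 - 16*(-18)² = 23465 - 16*324 = 23465 - 1*5184 = 23465 - 5184 = 18281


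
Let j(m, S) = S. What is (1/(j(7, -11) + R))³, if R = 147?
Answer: 1/2515456 ≈ 3.9754e-7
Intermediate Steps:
(1/(j(7, -11) + R))³ = (1/(-11 + 147))³ = (1/136)³ = 1/2515456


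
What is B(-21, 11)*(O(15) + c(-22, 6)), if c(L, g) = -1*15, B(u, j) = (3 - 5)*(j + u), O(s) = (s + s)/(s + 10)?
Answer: -276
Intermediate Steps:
O(s) = 2*s/(10 + s) (O(s) = (2*s)/(10 + s) = 2*s/(10 + s))
B(u, j) = -2*j - 2*u (B(u, j) = -2*(j + u) = -2*j - 2*u)
c(L, g) = -15
B(-21, 11)*(O(15) + c(-22, 6)) = (-2*11 - 2*(-21))*(2*15/(10 + 15) - 15) = (-22 + 42)*(2*15/25 - 15) = 20*(2*15*(1/25) - 15) = 20*(6/5 - 15) = 20*(-69/5) = -276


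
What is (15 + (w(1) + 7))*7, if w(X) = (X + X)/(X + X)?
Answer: 161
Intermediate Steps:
w(X) = 1 (w(X) = (2*X)/((2*X)) = (2*X)*(1/(2*X)) = 1)
(15 + (w(1) + 7))*7 = (15 + (1 + 7))*7 = (15 + 8)*7 = 23*7 = 161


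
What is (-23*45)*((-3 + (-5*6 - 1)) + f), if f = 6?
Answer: 28980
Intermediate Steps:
(-23*45)*((-3 + (-5*6 - 1)) + f) = (-23*45)*((-3 + (-5*6 - 1)) + 6) = -1035*((-3 + (-30 - 1)) + 6) = -1035*((-3 - 31) + 6) = -1035*(-34 + 6) = -1035*(-28) = 28980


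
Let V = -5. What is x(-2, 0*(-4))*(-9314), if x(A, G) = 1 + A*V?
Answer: -102454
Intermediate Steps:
x(A, G) = 1 - 5*A (x(A, G) = 1 + A*(-5) = 1 - 5*A)
x(-2, 0*(-4))*(-9314) = (1 - 5*(-2))*(-9314) = (1 + 10)*(-9314) = 11*(-9314) = -102454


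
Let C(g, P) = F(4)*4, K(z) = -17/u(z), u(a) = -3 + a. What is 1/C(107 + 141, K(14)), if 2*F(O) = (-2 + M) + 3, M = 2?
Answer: ⅙ ≈ 0.16667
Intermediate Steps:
F(O) = 3/2 (F(O) = ((-2 + 2) + 3)/2 = (0 + 3)/2 = (½)*3 = 3/2)
K(z) = -17/(-3 + z)
C(g, P) = 6 (C(g, P) = (3/2)*4 = 6)
1/C(107 + 141, K(14)) = 1/6 = ⅙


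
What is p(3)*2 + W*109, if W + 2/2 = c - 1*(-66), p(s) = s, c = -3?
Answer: 6764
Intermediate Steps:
W = 62 (W = -1 + (-3 - 1*(-66)) = -1 + (-3 + 66) = -1 + 63 = 62)
p(3)*2 + W*109 = 3*2 + 62*109 = 6 + 6758 = 6764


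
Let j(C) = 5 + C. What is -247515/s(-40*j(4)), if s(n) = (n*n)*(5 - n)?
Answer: -16501/3153600 ≈ -0.0052324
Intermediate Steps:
s(n) = n²*(5 - n)
-247515/s(-40*j(4)) = -247515*1/(1600*(5 + 4)²*(5 - (-40)*(5 + 4))) = -247515*1/(129600*(5 - (-40)*9)) = -247515*1/(129600*(5 - 1*(-360))) = -247515*1/(129600*(5 + 360)) = -247515/(129600*365) = -247515/47304000 = -247515*1/47304000 = -16501/3153600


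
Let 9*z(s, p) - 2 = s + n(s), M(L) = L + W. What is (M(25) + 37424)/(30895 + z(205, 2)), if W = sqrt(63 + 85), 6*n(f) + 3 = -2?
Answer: 2022246/1669567 + 108*sqrt(37)/1669567 ≈ 1.2116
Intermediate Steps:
n(f) = -5/6 (n(f) = -1/2 + (1/6)*(-2) = -1/2 - 1/3 = -5/6)
W = 2*sqrt(37) (W = sqrt(148) = 2*sqrt(37) ≈ 12.166)
M(L) = L + 2*sqrt(37)
z(s, p) = 7/54 + s/9 (z(s, p) = 2/9 + (s - 5/6)/9 = 2/9 + (-5/6 + s)/9 = 2/9 + (-5/54 + s/9) = 7/54 + s/9)
(M(25) + 37424)/(30895 + z(205, 2)) = ((25 + 2*sqrt(37)) + 37424)/(30895 + (7/54 + (1/9)*205)) = (37449 + 2*sqrt(37))/(30895 + (7/54 + 205/9)) = (37449 + 2*sqrt(37))/(30895 + 1237/54) = (37449 + 2*sqrt(37))/(1669567/54) = (37449 + 2*sqrt(37))*(54/1669567) = 2022246/1669567 + 108*sqrt(37)/1669567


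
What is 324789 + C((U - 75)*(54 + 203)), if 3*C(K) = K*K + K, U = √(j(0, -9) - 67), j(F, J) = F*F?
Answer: 368055434/3 - 9907093*I*√67/3 ≈ 1.2269e+8 - 2.7031e+7*I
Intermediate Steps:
j(F, J) = F²
U = I*√67 (U = √(0² - 67) = √(0 - 67) = √(-67) = I*√67 ≈ 8.1853*I)
C(K) = K/3 + K²/3 (C(K) = (K*K + K)/3 = (K² + K)/3 = (K + K²)/3 = K/3 + K²/3)
324789 + C((U - 75)*(54 + 203)) = 324789 + ((I*√67 - 75)*(54 + 203))*(1 + (I*√67 - 75)*(54 + 203))/3 = 324789 + ((-75 + I*√67)*257)*(1 + (-75 + I*√67)*257)/3 = 324789 + (-19275 + 257*I*√67)*(1 + (-19275 + 257*I*√67))/3 = 324789 + (-19275 + 257*I*√67)*(-19274 + 257*I*√67)/3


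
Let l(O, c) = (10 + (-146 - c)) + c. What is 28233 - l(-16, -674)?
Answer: 28369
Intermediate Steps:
l(O, c) = -136 (l(O, c) = (-136 - c) + c = -136)
28233 - l(-16, -674) = 28233 - 1*(-136) = 28233 + 136 = 28369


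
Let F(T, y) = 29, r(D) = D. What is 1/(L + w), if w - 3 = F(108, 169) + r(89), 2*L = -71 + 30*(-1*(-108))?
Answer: 2/3411 ≈ 0.00058634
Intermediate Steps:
L = 3169/2 (L = (-71 + 30*(-1*(-108)))/2 = (-71 + 30*108)/2 = (-71 + 3240)/2 = (½)*3169 = 3169/2 ≈ 1584.5)
w = 121 (w = 3 + (29 + 89) = 3 + 118 = 121)
1/(L + w) = 1/(3169/2 + 121) = 1/(3411/2) = 2/3411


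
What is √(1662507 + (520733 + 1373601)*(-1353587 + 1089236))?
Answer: I*√500767424727 ≈ 7.0765e+5*I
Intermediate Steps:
√(1662507 + (520733 + 1373601)*(-1353587 + 1089236)) = √(1662507 + 1894334*(-264351)) = √(1662507 - 500769087234) = √(-500767424727) = I*√500767424727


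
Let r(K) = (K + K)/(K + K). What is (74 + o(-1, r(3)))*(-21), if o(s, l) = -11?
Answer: -1323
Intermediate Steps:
r(K) = 1 (r(K) = (2*K)/((2*K)) = (2*K)*(1/(2*K)) = 1)
(74 + o(-1, r(3)))*(-21) = (74 - 11)*(-21) = 63*(-21) = -1323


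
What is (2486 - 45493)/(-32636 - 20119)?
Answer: 43007/52755 ≈ 0.81522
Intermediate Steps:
(2486 - 45493)/(-32636 - 20119) = -43007/(-52755) = -43007*(-1/52755) = 43007/52755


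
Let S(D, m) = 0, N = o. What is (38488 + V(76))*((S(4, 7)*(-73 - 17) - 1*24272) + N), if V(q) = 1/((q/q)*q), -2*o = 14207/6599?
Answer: -937069995964607/1003048 ≈ -9.3422e+8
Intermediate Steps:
o = -14207/13198 (o = -14207/(2*6599) = -½*14207/6599 = -14207/13198 ≈ -1.0765)
N = -14207/13198 ≈ -1.0765
V(q) = 1/q (V(q) = 1/(1*q) = 1/q)
(38488 + V(76))*((S(4, 7)*(-73 - 17) - 1*24272) + N) = (38488 + 1/76)*((0*(-73 - 17) - 1*24272) - 14207/13198) = (38488 + 1/76)*((0*(-90) - 24272) - 14207/13198) = 2925089*((0 - 24272) - 14207/13198)/76 = 2925089*(-24272 - 14207/13198)/76 = (2925089/76)*(-320356063/13198) = -937069995964607/1003048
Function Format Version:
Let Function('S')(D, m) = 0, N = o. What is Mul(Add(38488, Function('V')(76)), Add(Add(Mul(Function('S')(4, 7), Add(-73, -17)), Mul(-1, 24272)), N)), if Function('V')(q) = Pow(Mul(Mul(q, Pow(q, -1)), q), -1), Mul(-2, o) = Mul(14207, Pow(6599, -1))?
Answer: Rational(-937069995964607, 1003048) ≈ -9.3422e+8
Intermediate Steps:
o = Rational(-14207, 13198) (o = Mul(Rational(-1, 2), Mul(14207, Pow(6599, -1))) = Mul(Rational(-1, 2), Mul(14207, Rational(1, 6599))) = Mul(Rational(-1, 2), Rational(14207, 6599)) = Rational(-14207, 13198) ≈ -1.0765)
N = Rational(-14207, 13198) ≈ -1.0765
Function('V')(q) = Pow(q, -1) (Function('V')(q) = Pow(Mul(1, q), -1) = Pow(q, -1))
Mul(Add(38488, Function('V')(76)), Add(Add(Mul(Function('S')(4, 7), Add(-73, -17)), Mul(-1, 24272)), N)) = Mul(Add(38488, Pow(76, -1)), Add(Add(Mul(0, Add(-73, -17)), Mul(-1, 24272)), Rational(-14207, 13198))) = Mul(Add(38488, Rational(1, 76)), Add(Add(Mul(0, -90), -24272), Rational(-14207, 13198))) = Mul(Rational(2925089, 76), Add(Add(0, -24272), Rational(-14207, 13198))) = Mul(Rational(2925089, 76), Add(-24272, Rational(-14207, 13198))) = Mul(Rational(2925089, 76), Rational(-320356063, 13198)) = Rational(-937069995964607, 1003048)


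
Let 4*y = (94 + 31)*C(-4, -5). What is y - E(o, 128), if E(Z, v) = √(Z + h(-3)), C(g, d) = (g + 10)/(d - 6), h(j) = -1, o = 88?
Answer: -375/22 - √87 ≈ -26.373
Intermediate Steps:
C(g, d) = (10 + g)/(-6 + d)
E(Z, v) = √(-1 + Z) (E(Z, v) = √(Z - 1) = √(-1 + Z))
y = -375/22 (y = ((94 + 31)*((10 - 4)/(-6 - 5)))/4 = (125*(6/(-11)))/4 = (125*(-1/11*6))/4 = (125*(-6/11))/4 = (¼)*(-750/11) = -375/22 ≈ -17.045)
y - E(o, 128) = -375/22 - √(-1 + 88) = -375/22 - √87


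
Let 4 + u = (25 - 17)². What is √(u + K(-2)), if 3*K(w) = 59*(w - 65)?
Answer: 7*I*√231/3 ≈ 35.464*I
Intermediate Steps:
K(w) = -3835/3 + 59*w/3 (K(w) = (59*(w - 65))/3 = (59*(-65 + w))/3 = (-3835 + 59*w)/3 = -3835/3 + 59*w/3)
u = 60 (u = -4 + (25 - 17)² = -4 + 8² = -4 + 64 = 60)
√(u + K(-2)) = √(60 + (-3835/3 + (59/3)*(-2))) = √(60 + (-3835/3 - 118/3)) = √(60 - 3953/3) = √(-3773/3) = 7*I*√231/3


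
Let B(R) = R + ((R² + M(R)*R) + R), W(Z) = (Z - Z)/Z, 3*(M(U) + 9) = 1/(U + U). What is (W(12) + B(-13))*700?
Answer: 546350/3 ≈ 1.8212e+5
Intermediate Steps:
M(U) = -9 + 1/(6*U) (M(U) = -9 + 1/(3*(U + U)) = -9 + 1/(3*((2*U))) = -9 + (1/(2*U))/3 = -9 + 1/(6*U))
W(Z) = 0 (W(Z) = 0/Z = 0)
B(R) = R² + 2*R + R*(-9 + 1/(6*R)) (B(R) = R + ((R² + (-9 + 1/(6*R))*R) + R) = R + ((R² + R*(-9 + 1/(6*R))) + R) = R + (R + R² + R*(-9 + 1/(6*R))) = R² + 2*R + R*(-9 + 1/(6*R)))
(W(12) + B(-13))*700 = (0 + (⅙ - 13*(-7 - 13)))*700 = (0 + (⅙ - 13*(-20)))*700 = (0 + (⅙ + 260))*700 = (0 + 1561/6)*700 = (1561/6)*700 = 546350/3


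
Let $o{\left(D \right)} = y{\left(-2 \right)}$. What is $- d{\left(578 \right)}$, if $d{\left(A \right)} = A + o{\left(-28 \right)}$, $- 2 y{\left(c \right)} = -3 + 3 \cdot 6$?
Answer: $- \frac{1141}{2} \approx -570.5$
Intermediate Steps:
$y{\left(c \right)} = - \frac{15}{2}$ ($y{\left(c \right)} = - \frac{-3 + 3 \cdot 6}{2} = - \frac{-3 + 18}{2} = \left(- \frac{1}{2}\right) 15 = - \frac{15}{2}$)
$o{\left(D \right)} = - \frac{15}{2}$
$d{\left(A \right)} = - \frac{15}{2} + A$ ($d{\left(A \right)} = A - \frac{15}{2} = - \frac{15}{2} + A$)
$- d{\left(578 \right)} = - (- \frac{15}{2} + 578) = \left(-1\right) \frac{1141}{2} = - \frac{1141}{2}$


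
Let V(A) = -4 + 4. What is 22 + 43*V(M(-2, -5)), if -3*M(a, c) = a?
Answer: 22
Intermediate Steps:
M(a, c) = -a/3
V(A) = 0
22 + 43*V(M(-2, -5)) = 22 + 43*0 = 22 + 0 = 22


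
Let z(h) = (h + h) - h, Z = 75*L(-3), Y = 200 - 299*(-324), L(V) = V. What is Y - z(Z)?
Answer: 97301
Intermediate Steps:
Y = 97076 (Y = 200 + 96876 = 97076)
Z = -225 (Z = 75*(-3) = -225)
z(h) = h (z(h) = 2*h - h = h)
Y - z(Z) = 97076 - 1*(-225) = 97076 + 225 = 97301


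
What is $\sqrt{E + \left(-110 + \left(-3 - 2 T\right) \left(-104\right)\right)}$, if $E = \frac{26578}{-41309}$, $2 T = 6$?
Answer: $\frac{8 \sqrt{22006502261}}{41309} \approx 28.729$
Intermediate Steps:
$T = 3$ ($T = \frac{1}{2} \cdot 6 = 3$)
$E = - \frac{26578}{41309}$ ($E = 26578 \left(- \frac{1}{41309}\right) = - \frac{26578}{41309} \approx -0.64339$)
$\sqrt{E + \left(-110 + \left(-3 - 2 T\right) \left(-104\right)\right)} = \sqrt{- \frac{26578}{41309} - \left(110 - \left(-3 - 6\right) \left(-104\right)\right)} = \sqrt{- \frac{26578}{41309} - -826} = \sqrt{- \frac{26578}{41309} + \left(-110 + 936\right)} = \sqrt{- \frac{26578}{41309} + 826} = \sqrt{\frac{34094656}{41309}} = \frac{8 \sqrt{22006502261}}{41309}$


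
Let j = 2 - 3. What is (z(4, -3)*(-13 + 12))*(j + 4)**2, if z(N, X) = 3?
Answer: -27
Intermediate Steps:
j = -1
(z(4, -3)*(-13 + 12))*(j + 4)**2 = (3*(-13 + 12))*(-1 + 4)**2 = (3*(-1))*3**2 = -3*9 = -27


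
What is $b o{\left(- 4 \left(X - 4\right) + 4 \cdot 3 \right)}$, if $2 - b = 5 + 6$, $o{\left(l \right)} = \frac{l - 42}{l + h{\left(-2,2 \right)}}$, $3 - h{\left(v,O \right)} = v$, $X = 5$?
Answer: $\frac{306}{13} \approx 23.538$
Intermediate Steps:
$h{\left(v,O \right)} = 3 - v$
$o{\left(l \right)} = \frac{-42 + l}{5 + l}$ ($o{\left(l \right)} = \frac{l - 42}{l + \left(3 - -2\right)} = \frac{-42 + l}{l + \left(3 + 2\right)} = \frac{-42 + l}{l + 5} = \frac{-42 + l}{5 + l}$)
$b = -9$ ($b = 2 - \left(5 + 6\right) = 2 - 11 = -9$)
$b o{\left(- 4 \left(X - 4\right) + 4 \cdot 3 \right)} = - 9 \frac{-42 + \left(- 4 \left(5 - 4\right) + 4 \cdot 3\right)}{5 + \left(- 4 \left(5 - 4\right) + 4 \cdot 3\right)} = - 9 \frac{-42 + \left(\left(-4\right) 1 + 12\right)}{5 + \left(\left(-4\right) 1 + 12\right)} = - 9 \frac{-42 + \left(-4 + 12\right)}{5 + \left(-4 + 12\right)} = - 9 \frac{-42 + 8}{5 + 8} = - 9 \cdot \frac{1}{13} \left(-34\right) = \left(-9\right) \left(- \frac{34}{13}\right) = \frac{306}{13}$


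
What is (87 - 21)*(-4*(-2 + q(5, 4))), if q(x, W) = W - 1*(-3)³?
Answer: -7656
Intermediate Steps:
q(x, W) = 27 + W (q(x, W) = W - 1*(-27) = W + 27 = 27 + W)
(87 - 21)*(-4*(-2 + q(5, 4))) = (87 - 21)*(-4*(-2 + (27 + 4))) = 66*(-4*(-2 + 31)) = 66*(-4*29) = 66*(-116) = -7656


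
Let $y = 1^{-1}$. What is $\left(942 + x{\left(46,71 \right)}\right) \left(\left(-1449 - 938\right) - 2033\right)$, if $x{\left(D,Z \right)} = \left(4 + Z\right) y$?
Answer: $-4495140$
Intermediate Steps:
$y = 1$
$x{\left(D,Z \right)} = 4 + Z$ ($x{\left(D,Z \right)} = \left(4 + Z\right) 1 = 4 + Z$)
$\left(942 + x{\left(46,71 \right)}\right) \left(\left(-1449 - 938\right) - 2033\right) = \left(942 + \left(4 + 71\right)\right) \left(\left(-1449 - 938\right) - 2033\right) = \left(942 + 75\right) \left(-2387 - 2033\right) = 1017 \left(-4420\right) = -4495140$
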